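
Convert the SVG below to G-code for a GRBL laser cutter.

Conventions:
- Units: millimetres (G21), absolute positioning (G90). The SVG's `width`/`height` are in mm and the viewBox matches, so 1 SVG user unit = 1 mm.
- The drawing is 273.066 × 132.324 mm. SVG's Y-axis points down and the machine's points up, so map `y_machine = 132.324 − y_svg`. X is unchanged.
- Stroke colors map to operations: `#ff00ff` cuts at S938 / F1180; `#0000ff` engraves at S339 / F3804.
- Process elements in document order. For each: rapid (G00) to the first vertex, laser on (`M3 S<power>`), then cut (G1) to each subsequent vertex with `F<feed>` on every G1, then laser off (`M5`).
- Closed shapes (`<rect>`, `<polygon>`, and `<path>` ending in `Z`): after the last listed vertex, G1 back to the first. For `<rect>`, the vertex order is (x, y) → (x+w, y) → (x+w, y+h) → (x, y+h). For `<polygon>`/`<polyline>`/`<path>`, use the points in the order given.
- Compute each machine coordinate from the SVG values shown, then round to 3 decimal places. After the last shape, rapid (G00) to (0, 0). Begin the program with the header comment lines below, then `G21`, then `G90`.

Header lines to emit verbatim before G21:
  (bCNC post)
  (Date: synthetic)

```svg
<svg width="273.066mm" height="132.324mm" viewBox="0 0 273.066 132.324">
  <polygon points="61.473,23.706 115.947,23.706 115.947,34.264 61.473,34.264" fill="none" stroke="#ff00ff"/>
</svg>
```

viewBox `0 0 273.066 132.324` with mm width/height → 1 unit = 1 mm. Flip: y_m = 132.324 − y_svg.

**Shape 1** — `<polygon>` rectangle, stroke `#ff00ff` → cut (S938, F1180). Machine vertices: (61.473,108.618) → (115.947,108.618) → (115.947,98.060) → (61.473,98.060) → (61.473,108.618). Closed: final G1 returns to the first vertex.

(bCNC post)
(Date: synthetic)
G21
G90
G00 X61.473 Y108.618
M3 S938
G1 X115.947 Y108.618 F1180
G1 X115.947 Y98.060 F1180
G1 X61.473 Y98.060 F1180
G1 X61.473 Y108.618 F1180
M5
G00 X0.000 Y0.000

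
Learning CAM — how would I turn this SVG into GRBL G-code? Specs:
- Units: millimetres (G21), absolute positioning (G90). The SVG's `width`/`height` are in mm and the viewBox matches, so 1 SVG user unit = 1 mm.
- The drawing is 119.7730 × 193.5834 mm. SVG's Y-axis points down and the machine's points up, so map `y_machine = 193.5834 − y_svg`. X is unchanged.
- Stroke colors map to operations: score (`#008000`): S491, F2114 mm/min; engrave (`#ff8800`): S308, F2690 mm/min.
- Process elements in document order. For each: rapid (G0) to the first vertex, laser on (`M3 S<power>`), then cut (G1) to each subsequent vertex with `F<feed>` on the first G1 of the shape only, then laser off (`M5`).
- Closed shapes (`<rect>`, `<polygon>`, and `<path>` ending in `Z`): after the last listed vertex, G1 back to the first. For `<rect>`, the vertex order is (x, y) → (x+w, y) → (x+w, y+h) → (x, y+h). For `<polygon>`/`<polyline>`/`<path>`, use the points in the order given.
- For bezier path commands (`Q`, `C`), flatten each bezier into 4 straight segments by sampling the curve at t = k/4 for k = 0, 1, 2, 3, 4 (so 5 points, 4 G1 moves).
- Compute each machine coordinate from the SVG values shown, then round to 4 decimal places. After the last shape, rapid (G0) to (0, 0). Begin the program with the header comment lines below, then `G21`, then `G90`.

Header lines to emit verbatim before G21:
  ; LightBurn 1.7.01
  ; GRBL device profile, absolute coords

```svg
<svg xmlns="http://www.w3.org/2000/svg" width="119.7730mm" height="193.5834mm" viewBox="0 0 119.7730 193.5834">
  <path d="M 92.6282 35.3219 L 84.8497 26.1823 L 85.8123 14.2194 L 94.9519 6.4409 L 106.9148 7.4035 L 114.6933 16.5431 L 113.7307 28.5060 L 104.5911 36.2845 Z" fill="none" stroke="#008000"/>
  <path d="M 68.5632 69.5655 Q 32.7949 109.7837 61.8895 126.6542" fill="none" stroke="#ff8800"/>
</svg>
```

1 u = 1 mm; y_m = 193.5834 − y.

[1] `<path>` regular polygon, #008000→score S491 F2114: (92.6282,158.2615) → (84.8497,167.4011) → (85.8123,179.3640) → (94.9519,187.1425) → (106.9148,186.1799) → (114.6933,177.0403) → (113.7307,165.0774) → (104.5911,157.2989) → (92.6282,158.2615) (closed)

[2] `<path>` quadratic bezier, #ff8800→engrave S308 F2690: (68.5632,124.0179) → (54.7330,105.3680) → (49.0106,89.6366) → (51.3961,76.8237) → (61.8895,66.9292)

; LightBurn 1.7.01
; GRBL device profile, absolute coords
G21
G90
G0 X92.6282 Y158.2615
M3 S491
G1 X84.8497 Y167.4011 F2114
G1 X85.8123 Y179.3640
G1 X94.9519 Y187.1425
G1 X106.9148 Y186.1799
G1 X114.6933 Y177.0403
G1 X113.7307 Y165.0774
G1 X104.5911 Y157.2989
G1 X92.6282 Y158.2615
M5
G0 X68.5632 Y124.0179
M3 S308
G1 X54.7330 Y105.3680 F2690
G1 X49.0106 Y89.6366
G1 X51.3961 Y76.8237
G1 X61.8895 Y66.9292
M5
G0 X0.0000 Y0.0000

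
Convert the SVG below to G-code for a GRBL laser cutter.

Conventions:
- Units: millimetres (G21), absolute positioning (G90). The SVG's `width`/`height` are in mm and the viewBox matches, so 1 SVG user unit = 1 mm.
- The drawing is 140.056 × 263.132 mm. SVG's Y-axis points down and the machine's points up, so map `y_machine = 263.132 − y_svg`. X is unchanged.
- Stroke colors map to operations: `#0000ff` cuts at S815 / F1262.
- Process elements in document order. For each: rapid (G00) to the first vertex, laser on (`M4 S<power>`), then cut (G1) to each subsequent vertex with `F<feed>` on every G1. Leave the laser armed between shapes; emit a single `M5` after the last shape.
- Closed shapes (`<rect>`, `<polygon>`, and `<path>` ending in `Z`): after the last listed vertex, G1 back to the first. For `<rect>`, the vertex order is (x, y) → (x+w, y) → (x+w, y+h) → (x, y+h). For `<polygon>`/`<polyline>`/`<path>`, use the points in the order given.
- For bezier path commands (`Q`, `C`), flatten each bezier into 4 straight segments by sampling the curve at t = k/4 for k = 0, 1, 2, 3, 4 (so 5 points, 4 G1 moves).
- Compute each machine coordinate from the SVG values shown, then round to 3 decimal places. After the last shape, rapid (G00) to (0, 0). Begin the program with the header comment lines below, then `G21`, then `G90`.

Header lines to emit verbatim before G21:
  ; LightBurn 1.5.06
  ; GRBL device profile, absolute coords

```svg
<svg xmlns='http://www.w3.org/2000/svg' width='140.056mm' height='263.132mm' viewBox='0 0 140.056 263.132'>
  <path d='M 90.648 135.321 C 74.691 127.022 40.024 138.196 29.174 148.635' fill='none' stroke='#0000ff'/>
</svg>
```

viewBox `0 0 140.056 263.132` with mm width/height → 1 unit = 1 mm. Flip: y_m = 263.132 − y_svg.

**Shape 1** — `<path>` cubic bezier, stroke `#0000ff` → cut (S815, F1262). Control points (SVG): P0=(90.648,135.321), P1=(74.691,127.022), P2=(40.024,138.196), P3=(29.174,148.635); sampled at t=k/4. Machine vertices: (90.648,127.811) → (75.837,130.700) → (57.996,128.181) → (41.113,122.148) → (29.174,114.497). Open path.

; LightBurn 1.5.06
; GRBL device profile, absolute coords
G21
G90
G00 X90.648 Y127.811
M4 S815
G1 X75.837 Y130.700 F1262
G1 X57.996 Y128.181 F1262
G1 X41.113 Y122.148 F1262
G1 X29.174 Y114.497 F1262
M5
G00 X0.000 Y0.000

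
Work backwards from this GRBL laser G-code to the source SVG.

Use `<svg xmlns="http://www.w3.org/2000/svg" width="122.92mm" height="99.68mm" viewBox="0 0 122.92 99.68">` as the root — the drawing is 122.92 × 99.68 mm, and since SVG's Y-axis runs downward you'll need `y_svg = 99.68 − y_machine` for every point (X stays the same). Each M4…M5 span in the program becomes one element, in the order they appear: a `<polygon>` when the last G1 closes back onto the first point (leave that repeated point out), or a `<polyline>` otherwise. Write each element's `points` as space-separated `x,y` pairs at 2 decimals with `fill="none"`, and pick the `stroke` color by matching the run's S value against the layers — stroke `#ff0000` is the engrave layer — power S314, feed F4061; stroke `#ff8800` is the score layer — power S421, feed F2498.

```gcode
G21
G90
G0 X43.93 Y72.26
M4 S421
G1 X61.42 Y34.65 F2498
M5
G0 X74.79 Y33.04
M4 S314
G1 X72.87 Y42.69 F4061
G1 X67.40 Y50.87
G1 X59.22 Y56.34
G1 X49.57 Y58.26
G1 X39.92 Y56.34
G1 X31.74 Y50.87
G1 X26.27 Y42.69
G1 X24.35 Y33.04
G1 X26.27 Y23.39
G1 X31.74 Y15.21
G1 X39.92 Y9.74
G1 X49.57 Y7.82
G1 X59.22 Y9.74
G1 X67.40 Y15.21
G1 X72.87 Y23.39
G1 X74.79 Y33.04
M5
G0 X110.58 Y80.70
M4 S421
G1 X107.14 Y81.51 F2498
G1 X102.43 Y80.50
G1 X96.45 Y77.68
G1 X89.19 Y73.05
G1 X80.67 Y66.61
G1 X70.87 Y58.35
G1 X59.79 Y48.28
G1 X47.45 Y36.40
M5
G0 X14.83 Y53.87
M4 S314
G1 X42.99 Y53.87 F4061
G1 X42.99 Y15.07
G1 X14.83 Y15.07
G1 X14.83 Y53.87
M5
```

<svg xmlns="http://www.w3.org/2000/svg" width="122.92mm" height="99.68mm" viewBox="0 0 122.92 99.68">
  <polyline points="43.93,27.42 61.42,65.03" fill="none" stroke="#ff8800"/>
  <polygon points="74.79,66.64 72.87,56.99 67.40,48.81 59.22,43.34 49.57,41.42 39.92,43.34 31.74,48.81 26.27,56.99 24.35,66.64 26.27,76.29 31.74,84.47 39.92,89.94 49.57,91.86 59.22,89.94 67.40,84.47 72.87,76.29" fill="none" stroke="#ff0000"/>
  <polyline points="110.58,18.98 107.14,18.17 102.43,19.18 96.45,22.00 89.19,26.63 80.67,33.07 70.87,41.33 59.79,51.40 47.45,63.28" fill="none" stroke="#ff8800"/>
  <polygon points="14.83,45.81 42.99,45.81 42.99,84.61 14.83,84.61" fill="none" stroke="#ff0000"/>
</svg>

Machine Y-up, SVG Y-down with viewBox height 99.68, so y_svg = 99.68 − y_machine; X carries over.

Run 1: power S421 maps to stroke `#ff8800` (score). The run is open, so emit a `<polyline>` with points (Y-flipped): 43.93,27.42 61.42,65.03.

Run 2: power S314 maps to stroke `#ff0000` (engrave). The run returns to its start, so emit a `<polygon>` with points (Y-flipped): 74.79,66.64 72.87,56.99 67.40,48.81 59.22,43.34 49.57,41.42 39.92,43.34 31.74,48.81 26.27,56.99 24.35,66.64 26.27,76.29 31.74,84.47 39.92,89.94 49.57,91.86 59.22,89.94 67.40,84.47 72.87,76.29.

Run 3: the run's S421 means `#ff8800` (score). The run is open, so emit a `<polyline>` with points (Y-flipped): 110.58,18.98 107.14,18.17 102.43,19.18 96.45,22.00 89.19,26.63 80.67,33.07 70.87,41.33 59.79,51.40 47.45,63.28.

Run 4: S314 ⇒ engrave layer `#ff0000`. The run returns to its start, so emit a `<polygon>` with points (Y-flipped): 14.83,45.81 42.99,45.81 42.99,84.61 14.83,84.61.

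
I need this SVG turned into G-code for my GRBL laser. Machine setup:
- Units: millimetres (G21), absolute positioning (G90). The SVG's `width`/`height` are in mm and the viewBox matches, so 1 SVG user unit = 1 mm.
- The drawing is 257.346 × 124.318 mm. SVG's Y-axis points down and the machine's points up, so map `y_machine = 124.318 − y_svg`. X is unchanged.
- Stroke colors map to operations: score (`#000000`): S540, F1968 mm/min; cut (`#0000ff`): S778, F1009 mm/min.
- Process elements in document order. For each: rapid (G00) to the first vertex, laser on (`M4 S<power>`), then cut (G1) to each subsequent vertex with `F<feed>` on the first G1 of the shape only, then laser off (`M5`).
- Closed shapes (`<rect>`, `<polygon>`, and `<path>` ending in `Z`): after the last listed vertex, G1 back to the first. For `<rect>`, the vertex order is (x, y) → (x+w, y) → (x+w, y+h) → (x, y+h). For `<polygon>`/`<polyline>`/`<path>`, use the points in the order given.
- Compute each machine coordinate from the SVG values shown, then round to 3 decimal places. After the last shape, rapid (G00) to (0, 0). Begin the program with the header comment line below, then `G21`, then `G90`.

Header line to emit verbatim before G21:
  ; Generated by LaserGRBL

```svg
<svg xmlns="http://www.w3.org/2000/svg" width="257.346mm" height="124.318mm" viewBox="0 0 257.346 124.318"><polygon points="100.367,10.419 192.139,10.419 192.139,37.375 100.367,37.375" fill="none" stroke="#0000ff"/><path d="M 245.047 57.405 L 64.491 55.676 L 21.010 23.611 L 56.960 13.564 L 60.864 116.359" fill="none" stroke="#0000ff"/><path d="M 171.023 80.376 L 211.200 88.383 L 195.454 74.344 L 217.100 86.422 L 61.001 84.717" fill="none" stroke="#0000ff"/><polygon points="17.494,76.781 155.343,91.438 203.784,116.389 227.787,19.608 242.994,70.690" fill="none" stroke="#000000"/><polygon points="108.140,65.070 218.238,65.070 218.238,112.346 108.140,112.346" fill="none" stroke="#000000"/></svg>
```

; Generated by LaserGRBL
G21
G90
G00 X100.367 Y113.899
M4 S778
G1 X192.139 Y113.899 F1009
G1 X192.139 Y86.943
G1 X100.367 Y86.943
G1 X100.367 Y113.899
M5
G00 X245.047 Y66.913
M4 S778
G1 X64.491 Y68.642 F1009
G1 X21.010 Y100.707
G1 X56.960 Y110.754
G1 X60.864 Y7.959
M5
G00 X171.023 Y43.942
M4 S778
G1 X211.200 Y35.935 F1009
G1 X195.454 Y49.974
G1 X217.100 Y37.896
G1 X61.001 Y39.601
M5
G00 X17.494 Y47.537
M4 S540
G1 X155.343 Y32.880 F1968
G1 X203.784 Y7.929
G1 X227.787 Y104.710
G1 X242.994 Y53.628
G1 X17.494 Y47.537
M5
G00 X108.140 Y59.248
M4 S540
G1 X218.238 Y59.248 F1968
G1 X218.238 Y11.972
G1 X108.140 Y11.972
G1 X108.140 Y59.248
M5
G00 X0.000 Y0.000

1 u = 1 mm; y_m = 124.318 − y.

[1] `<polygon>` rectangle, #0000ff→cut S778 F1009: (100.367,113.899) → (192.139,113.899) → (192.139,86.943) → (100.367,86.943) → (100.367,113.899) (closed)

[2] `<path>` open polyline, #0000ff→cut S778 F1009: (245.047,66.913) → (64.491,68.642) → (21.010,100.707) → (56.960,110.754) → (60.864,7.959)

[3] `<path>` open polyline, #0000ff→cut S778 F1009: (171.023,43.942) → (211.200,35.935) → (195.454,49.974) → (217.100,37.896) → (61.001,39.601)

[4] `<polygon>` closed polygon, #000000→score S540 F1968: (17.494,47.537) → (155.343,32.880) → (203.784,7.929) → (227.787,104.710) → (242.994,53.628) → (17.494,47.537) (closed)

[5] `<polygon>` rectangle, #000000→score S540 F1968: (108.140,59.248) → (218.238,59.248) → (218.238,11.972) → (108.140,11.972) → (108.140,59.248) (closed)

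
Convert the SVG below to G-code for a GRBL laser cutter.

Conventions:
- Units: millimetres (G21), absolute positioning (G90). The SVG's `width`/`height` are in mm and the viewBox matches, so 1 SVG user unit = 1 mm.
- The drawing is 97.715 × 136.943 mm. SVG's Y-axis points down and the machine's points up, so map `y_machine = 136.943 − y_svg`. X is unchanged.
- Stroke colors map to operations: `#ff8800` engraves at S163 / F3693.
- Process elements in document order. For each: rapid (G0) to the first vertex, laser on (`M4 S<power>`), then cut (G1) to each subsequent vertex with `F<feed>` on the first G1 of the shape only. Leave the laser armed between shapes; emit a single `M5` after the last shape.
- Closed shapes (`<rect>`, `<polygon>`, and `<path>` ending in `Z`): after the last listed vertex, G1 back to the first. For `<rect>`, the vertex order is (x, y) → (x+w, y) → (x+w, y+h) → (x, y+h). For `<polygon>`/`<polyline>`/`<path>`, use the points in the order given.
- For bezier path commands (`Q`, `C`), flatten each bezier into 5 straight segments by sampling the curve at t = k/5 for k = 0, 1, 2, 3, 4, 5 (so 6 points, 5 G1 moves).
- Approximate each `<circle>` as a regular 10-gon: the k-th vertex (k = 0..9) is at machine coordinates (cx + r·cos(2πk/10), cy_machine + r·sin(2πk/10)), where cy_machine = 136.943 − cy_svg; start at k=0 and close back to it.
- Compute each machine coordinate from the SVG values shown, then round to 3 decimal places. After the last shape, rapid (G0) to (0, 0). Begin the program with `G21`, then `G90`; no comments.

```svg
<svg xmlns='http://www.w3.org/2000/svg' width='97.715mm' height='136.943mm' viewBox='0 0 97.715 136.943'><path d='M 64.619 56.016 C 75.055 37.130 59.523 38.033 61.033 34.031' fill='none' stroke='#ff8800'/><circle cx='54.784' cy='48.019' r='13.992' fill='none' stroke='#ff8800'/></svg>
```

viewBox `0 0 97.715 136.943` with mm width/height → 1 unit = 1 mm. Flip: y_m = 136.943 − y_svg.

**Shape 1** — `<path>` cubic bezier, stroke `#ff8800` → engrave (S163, F3693). Control points (SVG): P0=(64.619,56.016), P1=(75.055,37.130), P2=(59.523,38.033), P3=(61.033,34.031); sampled at t=k/5. Machine vertices: (64.619,80.927) → (68.109,90.081) → (67.430,95.672) → (64.649,98.884) → (61.828,100.902) → (61.033,102.912). Open path.

**Shape 2** — `<circle>` circle, stroke `#ff8800` → engrave (S163, F3693). Machine vertices: (68.776,88.924) → (66.104,97.148) → (59.108,102.231) → (50.460,102.231) → (43.464,97.148) → (40.792,88.924) → (43.464,80.700) → (50.460,75.617) → (59.108,75.617) → (66.104,80.700) → (68.776,88.924). Closed: final G1 returns to the first vertex.

G21
G90
G0 X64.619 Y80.927
M4 S163
G1 X68.109 Y90.081 F3693
G1 X67.430 Y95.672
G1 X64.649 Y98.884
G1 X61.828 Y100.902
G1 X61.033 Y102.912
G0 X68.776 Y88.924
M4 S163
G1 X66.104 Y97.148 F3693
G1 X59.108 Y102.231
G1 X50.460 Y102.231
G1 X43.464 Y97.148
G1 X40.792 Y88.924
G1 X43.464 Y80.700
G1 X50.460 Y75.617
G1 X59.108 Y75.617
G1 X66.104 Y80.700
G1 X68.776 Y88.924
M5
G0 X0.000 Y0.000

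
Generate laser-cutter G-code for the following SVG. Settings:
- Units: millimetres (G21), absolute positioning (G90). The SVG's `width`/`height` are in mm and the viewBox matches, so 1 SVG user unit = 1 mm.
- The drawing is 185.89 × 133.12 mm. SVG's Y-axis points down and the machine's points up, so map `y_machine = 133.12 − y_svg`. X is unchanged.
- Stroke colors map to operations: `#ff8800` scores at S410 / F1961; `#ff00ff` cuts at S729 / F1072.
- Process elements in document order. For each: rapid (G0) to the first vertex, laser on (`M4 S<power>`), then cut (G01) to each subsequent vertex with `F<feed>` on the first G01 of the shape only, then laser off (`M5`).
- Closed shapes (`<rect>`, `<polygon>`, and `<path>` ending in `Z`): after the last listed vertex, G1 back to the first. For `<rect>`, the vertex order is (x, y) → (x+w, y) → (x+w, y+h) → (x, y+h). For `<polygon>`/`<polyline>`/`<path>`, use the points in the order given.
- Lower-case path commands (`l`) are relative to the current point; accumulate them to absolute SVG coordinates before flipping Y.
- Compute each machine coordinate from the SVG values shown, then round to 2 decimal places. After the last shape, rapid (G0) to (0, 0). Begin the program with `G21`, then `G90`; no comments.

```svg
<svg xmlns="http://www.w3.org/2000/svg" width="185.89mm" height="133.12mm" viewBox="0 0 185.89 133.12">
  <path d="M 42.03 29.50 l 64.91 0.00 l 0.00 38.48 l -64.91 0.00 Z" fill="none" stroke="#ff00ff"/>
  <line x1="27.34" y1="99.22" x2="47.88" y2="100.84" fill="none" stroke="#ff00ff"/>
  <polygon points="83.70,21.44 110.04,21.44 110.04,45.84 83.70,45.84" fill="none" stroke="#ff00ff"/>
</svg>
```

viewBox `0 0 185.89 133.12` with mm width/height → 1 unit = 1 mm. Flip: y_m = 133.12 − y_svg.

**Shape 1** — `<path>` rectangle, stroke `#ff00ff` → cut (S729, F1072). Machine vertices: (42.03,103.62) → (106.94,103.62) → (106.94,65.14) → (42.03,65.14) → (42.03,103.62). Closed: final G1 returns to the first vertex.

**Shape 2** — `<line>` line segment, stroke `#ff00ff` → cut (S729, F1072). Machine vertices: (27.34,33.90) → (47.88,32.28). Open path.

**Shape 3** — `<polygon>` rectangle, stroke `#ff00ff` → cut (S729, F1072). Machine vertices: (83.70,111.68) → (110.04,111.68) → (110.04,87.28) → (83.70,87.28) → (83.70,111.68). Closed: final G1 returns to the first vertex.

G21
G90
G0 X42.03 Y103.62
M4 S729
G01 X106.94 Y103.62 F1072
G01 X106.94 Y65.14
G01 X42.03 Y65.14
G01 X42.03 Y103.62
M5
G0 X27.34 Y33.90
M4 S729
G01 X47.88 Y32.28 F1072
M5
G0 X83.70 Y111.68
M4 S729
G01 X110.04 Y111.68 F1072
G01 X110.04 Y87.28
G01 X83.70 Y87.28
G01 X83.70 Y111.68
M5
G0 X0.00 Y0.00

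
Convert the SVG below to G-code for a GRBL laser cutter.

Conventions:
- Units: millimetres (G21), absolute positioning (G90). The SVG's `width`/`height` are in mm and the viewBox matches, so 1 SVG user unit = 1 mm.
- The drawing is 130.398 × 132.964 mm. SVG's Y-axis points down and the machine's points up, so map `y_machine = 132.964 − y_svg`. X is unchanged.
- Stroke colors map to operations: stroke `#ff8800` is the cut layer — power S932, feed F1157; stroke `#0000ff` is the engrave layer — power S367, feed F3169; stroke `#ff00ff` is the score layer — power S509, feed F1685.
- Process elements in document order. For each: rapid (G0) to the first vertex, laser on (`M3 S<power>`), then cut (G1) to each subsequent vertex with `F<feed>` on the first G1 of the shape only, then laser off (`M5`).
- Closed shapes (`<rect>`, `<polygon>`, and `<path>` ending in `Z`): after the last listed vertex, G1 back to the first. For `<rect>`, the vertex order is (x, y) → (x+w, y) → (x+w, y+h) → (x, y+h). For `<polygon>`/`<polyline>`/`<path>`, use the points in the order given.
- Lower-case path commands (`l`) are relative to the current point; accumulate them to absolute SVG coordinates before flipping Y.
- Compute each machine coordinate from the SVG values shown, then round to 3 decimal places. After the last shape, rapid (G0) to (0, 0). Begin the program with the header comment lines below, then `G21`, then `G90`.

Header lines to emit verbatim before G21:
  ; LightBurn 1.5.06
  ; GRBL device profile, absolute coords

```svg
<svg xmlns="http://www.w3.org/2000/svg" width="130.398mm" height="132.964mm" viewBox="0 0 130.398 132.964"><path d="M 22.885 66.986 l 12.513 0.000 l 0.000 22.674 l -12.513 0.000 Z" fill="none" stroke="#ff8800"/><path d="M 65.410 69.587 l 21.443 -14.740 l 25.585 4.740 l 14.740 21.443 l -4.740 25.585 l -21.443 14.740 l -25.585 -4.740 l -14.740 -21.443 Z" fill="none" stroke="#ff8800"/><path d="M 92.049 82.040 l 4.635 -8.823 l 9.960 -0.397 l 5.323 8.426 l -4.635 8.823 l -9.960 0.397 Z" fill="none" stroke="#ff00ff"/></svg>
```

; LightBurn 1.5.06
; GRBL device profile, absolute coords
G21
G90
G0 X22.885 Y65.978
M3 S932
G1 X35.398 Y65.978 F1157
G1 X35.398 Y43.304
G1 X22.885 Y43.304
G1 X22.885 Y65.978
M5
G0 X65.410 Y63.377
M3 S932
G1 X86.853 Y78.117 F1157
G1 X112.438 Y73.377
G1 X127.178 Y51.934
G1 X122.438 Y26.349
G1 X100.995 Y11.609
G1 X75.410 Y16.349
G1 X60.670 Y37.792
G1 X65.410 Y63.377
M5
G0 X92.049 Y50.924
M3 S509
G1 X96.684 Y59.747 F1685
G1 X106.644 Y60.144
G1 X111.967 Y51.718
G1 X107.332 Y42.895
G1 X97.372 Y42.498
G1 X92.049 Y50.924
M5
G0 X0.000 Y0.000

1 u = 1 mm; y_m = 132.964 − y.

[1] `<path>` rectangle, #ff8800→cut S932 F1157: (22.885,65.978) → (35.398,65.978) → (35.398,43.304) → (22.885,43.304) → (22.885,65.978) (closed)

[2] `<path>` regular polygon, #ff8800→cut S932 F1157: (65.410,63.377) → (86.853,78.117) → (112.438,73.377) → (127.178,51.934) → (122.438,26.349) → (100.995,11.609) → (75.410,16.349) → (60.670,37.792) → (65.410,63.377) (closed)

[3] `<path>` regular polygon, #ff00ff→score S509 F1685: (92.049,50.924) → (96.684,59.747) → (106.644,60.144) → (111.967,51.718) → (107.332,42.895) → (97.372,42.498) → (92.049,50.924) (closed)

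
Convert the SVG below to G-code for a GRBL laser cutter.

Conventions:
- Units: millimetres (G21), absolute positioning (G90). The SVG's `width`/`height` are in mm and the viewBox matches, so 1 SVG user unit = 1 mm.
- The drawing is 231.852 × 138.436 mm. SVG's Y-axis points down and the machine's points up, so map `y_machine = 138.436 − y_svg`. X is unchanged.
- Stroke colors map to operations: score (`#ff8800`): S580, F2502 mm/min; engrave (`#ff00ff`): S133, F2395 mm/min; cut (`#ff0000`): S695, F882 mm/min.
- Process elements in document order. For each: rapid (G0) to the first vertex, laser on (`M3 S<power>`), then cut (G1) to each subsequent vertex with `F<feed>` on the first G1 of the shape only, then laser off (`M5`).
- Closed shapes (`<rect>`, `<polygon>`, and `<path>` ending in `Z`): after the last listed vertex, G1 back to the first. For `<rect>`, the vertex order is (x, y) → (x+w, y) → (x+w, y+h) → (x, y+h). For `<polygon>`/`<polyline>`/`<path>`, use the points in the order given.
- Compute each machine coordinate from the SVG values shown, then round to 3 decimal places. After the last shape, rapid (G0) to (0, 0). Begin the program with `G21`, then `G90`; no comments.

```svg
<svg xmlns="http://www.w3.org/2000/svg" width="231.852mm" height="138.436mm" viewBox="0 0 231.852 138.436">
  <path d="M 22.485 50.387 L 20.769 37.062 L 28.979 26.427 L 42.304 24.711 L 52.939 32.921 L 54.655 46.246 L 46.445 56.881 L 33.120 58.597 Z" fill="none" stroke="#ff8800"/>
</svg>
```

G21
G90
G0 X22.485 Y88.049
M3 S580
G1 X20.769 Y101.374 F2502
G1 X28.979 Y112.009
G1 X42.304 Y113.725
G1 X52.939 Y105.515
G1 X54.655 Y92.190
G1 X46.445 Y81.555
G1 X33.120 Y79.839
G1 X22.485 Y88.049
M5
G0 X0.000 Y0.000

Since the viewBox matches the mm dimensions, user units are millimetres directly. The only transform is the Y-flip y_m = 138.436 − y_svg.

Shape 1 is a regular polygon drawn with `<path>`. Its stroke #ff8800 means score at S580, F2502. After flipping Y the toolpath is (22.485,88.049) → (20.769,101.374) → (28.979,112.009) → (42.304,113.725) → (52.939,105.515) → (54.655,92.190) → (46.445,81.555) → (33.120,79.839) → (22.485,88.049), returning to the start.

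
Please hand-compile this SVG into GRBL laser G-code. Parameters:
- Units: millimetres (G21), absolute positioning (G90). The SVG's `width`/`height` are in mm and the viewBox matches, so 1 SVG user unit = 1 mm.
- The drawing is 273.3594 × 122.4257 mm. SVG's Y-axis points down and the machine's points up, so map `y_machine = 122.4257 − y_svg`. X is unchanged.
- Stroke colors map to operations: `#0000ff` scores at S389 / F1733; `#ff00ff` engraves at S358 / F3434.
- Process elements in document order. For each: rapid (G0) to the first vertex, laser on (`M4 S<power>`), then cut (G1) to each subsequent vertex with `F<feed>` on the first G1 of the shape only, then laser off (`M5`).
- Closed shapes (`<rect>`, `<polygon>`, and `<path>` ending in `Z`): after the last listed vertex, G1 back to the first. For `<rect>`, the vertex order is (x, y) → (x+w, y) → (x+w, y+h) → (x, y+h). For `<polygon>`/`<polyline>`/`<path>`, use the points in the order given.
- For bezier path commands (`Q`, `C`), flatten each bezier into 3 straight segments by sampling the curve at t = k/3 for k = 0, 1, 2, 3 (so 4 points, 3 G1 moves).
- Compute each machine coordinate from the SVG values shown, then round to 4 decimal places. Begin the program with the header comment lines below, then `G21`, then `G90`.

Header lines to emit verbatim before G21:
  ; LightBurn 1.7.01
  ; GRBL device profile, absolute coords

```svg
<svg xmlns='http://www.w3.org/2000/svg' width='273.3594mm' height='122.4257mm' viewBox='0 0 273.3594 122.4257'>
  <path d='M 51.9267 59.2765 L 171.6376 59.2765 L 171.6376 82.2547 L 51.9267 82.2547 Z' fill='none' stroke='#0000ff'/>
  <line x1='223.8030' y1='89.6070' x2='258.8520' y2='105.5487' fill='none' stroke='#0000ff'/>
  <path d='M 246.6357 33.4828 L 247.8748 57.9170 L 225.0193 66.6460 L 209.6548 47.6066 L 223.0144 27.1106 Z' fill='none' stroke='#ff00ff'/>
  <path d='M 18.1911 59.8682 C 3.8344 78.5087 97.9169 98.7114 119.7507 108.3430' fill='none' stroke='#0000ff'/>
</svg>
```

Since the viewBox matches the mm dimensions, user units are millimetres directly. The only transform is the Y-flip y_m = 122.4257 − y_svg.

Shape 1 is a rectangle drawn with `<path>`. Its stroke #0000ff means score at S389, F1733. After flipping Y the toolpath is (51.9267,63.1492) → (171.6376,63.1492) → (171.6376,40.1710) → (51.9267,40.1710) → (51.9267,63.1492), returning to the start.

Shape 2 is a line segment drawn with `<line>`. Its stroke #0000ff means score at S389, F1733. After flipping Y the toolpath is (223.8030,32.8187) → (258.8520,16.8770).

Shape 3 is a regular polygon drawn with `<path>`. Its stroke #ff00ff means engrave at S358, F3434. After flipping Y the toolpath is (246.6357,88.9429) → (247.8748,64.5087) → (225.0193,55.7797) → (209.6548,74.8191) → (223.0144,95.3151) → (246.6357,88.9429), returning to the start.

Shape 4 is a cubic bezier drawn with `<path>`. Its stroke #0000ff means score at S389, F1733. After flipping Y the toolpath is (18.1911,62.5575) → (33.2887,43.8456) → (80.5261,26.7886) → (119.7507,14.0827).

; LightBurn 1.7.01
; GRBL device profile, absolute coords
G21
G90
G0 X51.9267 Y63.1492
M4 S389
G1 X171.6376 Y63.1492 F1733
G1 X171.6376 Y40.1710
G1 X51.9267 Y40.1710
G1 X51.9267 Y63.1492
M5
G0 X223.8030 Y32.8187
M4 S389
G1 X258.8520 Y16.8770 F1733
M5
G0 X246.6357 Y88.9429
M4 S358
G1 X247.8748 Y64.5087 F3434
G1 X225.0193 Y55.7797
G1 X209.6548 Y74.8191
G1 X223.0144 Y95.3151
G1 X246.6357 Y88.9429
M5
G0 X18.1911 Y62.5575
M4 S389
G1 X33.2887 Y43.8456 F1733
G1 X80.5261 Y26.7886
G1 X119.7507 Y14.0827
M5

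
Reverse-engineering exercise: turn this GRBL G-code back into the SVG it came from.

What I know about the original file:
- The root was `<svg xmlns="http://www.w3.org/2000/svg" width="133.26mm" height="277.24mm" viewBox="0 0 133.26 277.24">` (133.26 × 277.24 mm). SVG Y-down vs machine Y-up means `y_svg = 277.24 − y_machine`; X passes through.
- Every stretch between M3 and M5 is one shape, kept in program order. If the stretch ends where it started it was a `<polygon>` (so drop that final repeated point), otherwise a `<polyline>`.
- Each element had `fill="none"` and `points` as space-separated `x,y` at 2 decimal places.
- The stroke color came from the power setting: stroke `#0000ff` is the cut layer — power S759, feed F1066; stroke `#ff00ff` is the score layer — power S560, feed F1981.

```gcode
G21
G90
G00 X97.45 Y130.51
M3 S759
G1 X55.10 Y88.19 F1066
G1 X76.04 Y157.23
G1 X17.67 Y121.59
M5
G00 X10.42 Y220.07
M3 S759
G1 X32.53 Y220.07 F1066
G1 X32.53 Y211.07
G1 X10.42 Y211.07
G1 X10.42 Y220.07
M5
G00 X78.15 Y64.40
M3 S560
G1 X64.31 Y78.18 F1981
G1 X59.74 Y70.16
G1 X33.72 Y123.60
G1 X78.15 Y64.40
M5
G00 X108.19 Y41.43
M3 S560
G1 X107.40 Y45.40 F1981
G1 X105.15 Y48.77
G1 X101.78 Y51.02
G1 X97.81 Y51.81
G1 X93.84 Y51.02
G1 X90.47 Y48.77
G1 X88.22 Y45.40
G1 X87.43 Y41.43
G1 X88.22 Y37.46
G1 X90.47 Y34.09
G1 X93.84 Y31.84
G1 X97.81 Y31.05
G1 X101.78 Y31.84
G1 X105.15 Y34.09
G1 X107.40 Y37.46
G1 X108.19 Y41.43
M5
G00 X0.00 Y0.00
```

Each laser-on run becomes one SVG element. Flip Y back into SVG space with y_svg = 277.24 − y_machine.

Run 1: S759 ⇒ cut layer `#0000ff`. The run is open, so emit a `<polyline>` with points (Y-flipped): 97.45,146.73 55.10,189.05 76.04,120.01 17.67,155.65.

Run 2: power S759 maps to stroke `#0000ff` (cut). The run returns to its start, so emit a `<polygon>` with points (Y-flipped): 10.42,57.17 32.53,57.17 32.53,66.17 10.42,66.17.

Run 3: power S560 maps to stroke `#ff00ff` (score). The run returns to its start, so emit a `<polygon>` with points (Y-flipped): 78.15,212.84 64.31,199.06 59.74,207.08 33.72,153.64.

Run 4: the run's S560 means `#ff00ff` (score). The run returns to its start, so emit a `<polygon>` with points (Y-flipped): 108.19,235.81 107.40,231.84 105.15,228.47 101.78,226.22 97.81,225.43 93.84,226.22 90.47,228.47 88.22,231.84 87.43,235.81 88.22,239.78 90.47,243.15 93.84,245.40 97.81,246.19 101.78,245.40 105.15,243.15 107.40,239.78.

<svg xmlns="http://www.w3.org/2000/svg" width="133.26mm" height="277.24mm" viewBox="0 0 133.26 277.24">
  <polyline points="97.45,146.73 55.10,189.05 76.04,120.01 17.67,155.65" fill="none" stroke="#0000ff"/>
  <polygon points="10.42,57.17 32.53,57.17 32.53,66.17 10.42,66.17" fill="none" stroke="#0000ff"/>
  <polygon points="78.15,212.84 64.31,199.06 59.74,207.08 33.72,153.64" fill="none" stroke="#ff00ff"/>
  <polygon points="108.19,235.81 107.40,231.84 105.15,228.47 101.78,226.22 97.81,225.43 93.84,226.22 90.47,228.47 88.22,231.84 87.43,235.81 88.22,239.78 90.47,243.15 93.84,245.40 97.81,246.19 101.78,245.40 105.15,243.15 107.40,239.78" fill="none" stroke="#ff00ff"/>
</svg>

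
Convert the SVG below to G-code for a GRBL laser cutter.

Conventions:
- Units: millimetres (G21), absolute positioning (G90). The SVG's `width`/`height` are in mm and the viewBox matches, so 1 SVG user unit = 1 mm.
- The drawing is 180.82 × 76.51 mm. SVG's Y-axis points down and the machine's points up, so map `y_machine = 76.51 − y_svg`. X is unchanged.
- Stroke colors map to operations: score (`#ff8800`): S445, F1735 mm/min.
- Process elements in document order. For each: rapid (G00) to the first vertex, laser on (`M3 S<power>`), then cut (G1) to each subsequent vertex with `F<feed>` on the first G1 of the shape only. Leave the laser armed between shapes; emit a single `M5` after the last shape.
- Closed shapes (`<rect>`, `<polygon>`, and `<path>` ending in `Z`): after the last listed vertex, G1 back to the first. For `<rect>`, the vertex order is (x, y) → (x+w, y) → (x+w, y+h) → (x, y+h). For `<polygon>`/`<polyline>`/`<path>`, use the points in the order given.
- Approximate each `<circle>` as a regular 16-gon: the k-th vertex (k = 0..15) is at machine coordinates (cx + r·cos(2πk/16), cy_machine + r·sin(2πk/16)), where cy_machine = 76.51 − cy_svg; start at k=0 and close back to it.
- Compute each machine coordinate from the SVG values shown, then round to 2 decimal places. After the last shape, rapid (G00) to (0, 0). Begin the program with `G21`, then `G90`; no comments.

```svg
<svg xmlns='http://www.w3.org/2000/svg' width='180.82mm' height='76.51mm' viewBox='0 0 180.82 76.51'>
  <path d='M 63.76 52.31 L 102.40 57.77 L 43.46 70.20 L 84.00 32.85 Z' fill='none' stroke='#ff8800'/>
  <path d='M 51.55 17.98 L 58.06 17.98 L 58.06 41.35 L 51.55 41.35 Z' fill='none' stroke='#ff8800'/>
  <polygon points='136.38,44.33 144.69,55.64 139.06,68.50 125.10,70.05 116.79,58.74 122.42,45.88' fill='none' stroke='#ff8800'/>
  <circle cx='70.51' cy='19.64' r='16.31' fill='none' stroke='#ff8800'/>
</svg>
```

1 u = 1 mm; y_m = 76.51 − y.

[1] `<path>` closed polygon, #ff8800→score S445 F1735: (63.76,24.20) → (102.40,18.74) → (43.46,6.31) → (84.00,43.66) → (63.76,24.20) (closed)

[2] `<path>` rectangle, #ff8800→score S445 F1735: (51.55,58.53) → (58.06,58.53) → (58.06,35.16) → (51.55,35.16) → (51.55,58.53) (closed)

[3] `<polygon>` regular polygon, #ff8800→score S445 F1735: (136.38,32.18) → (144.69,20.87) → (139.06,8.01) → (125.10,6.46) → (116.79,17.77) → (122.42,30.63) → (136.38,32.18) (closed)

[4] `<circle>` circle, #ff8800→score S445 F1735: (86.82,56.87) → (85.58,63.11) → (82.04,68.40) → (76.75,71.94) → (70.51,73.18) → (64.27,71.94) → (58.98,68.40) → (55.44,63.11) → (54.20,56.87) → (55.44,50.63) → (58.98,45.34) → (64.27,41.80) → (70.51,40.56) → (76.75,41.80) → (82.04,45.34) → (85.58,50.63) → (86.82,56.87) (closed)

G21
G90
G00 X63.76 Y24.20
M3 S445
G1 X102.40 Y18.74 F1735
G1 X43.46 Y6.31
G1 X84.00 Y43.66
G1 X63.76 Y24.20
G00 X51.55 Y58.53
M3 S445
G1 X58.06 Y58.53 F1735
G1 X58.06 Y35.16
G1 X51.55 Y35.16
G1 X51.55 Y58.53
G00 X136.38 Y32.18
M3 S445
G1 X144.69 Y20.87 F1735
G1 X139.06 Y8.01
G1 X125.10 Y6.46
G1 X116.79 Y17.77
G1 X122.42 Y30.63
G1 X136.38 Y32.18
G00 X86.82 Y56.87
M3 S445
G1 X85.58 Y63.11 F1735
G1 X82.04 Y68.40
G1 X76.75 Y71.94
G1 X70.51 Y73.18
G1 X64.27 Y71.94
G1 X58.98 Y68.40
G1 X55.44 Y63.11
G1 X54.20 Y56.87
G1 X55.44 Y50.63
G1 X58.98 Y45.34
G1 X64.27 Y41.80
G1 X70.51 Y40.56
G1 X76.75 Y41.80
G1 X82.04 Y45.34
G1 X85.58 Y50.63
G1 X86.82 Y56.87
M5
G00 X0.00 Y0.00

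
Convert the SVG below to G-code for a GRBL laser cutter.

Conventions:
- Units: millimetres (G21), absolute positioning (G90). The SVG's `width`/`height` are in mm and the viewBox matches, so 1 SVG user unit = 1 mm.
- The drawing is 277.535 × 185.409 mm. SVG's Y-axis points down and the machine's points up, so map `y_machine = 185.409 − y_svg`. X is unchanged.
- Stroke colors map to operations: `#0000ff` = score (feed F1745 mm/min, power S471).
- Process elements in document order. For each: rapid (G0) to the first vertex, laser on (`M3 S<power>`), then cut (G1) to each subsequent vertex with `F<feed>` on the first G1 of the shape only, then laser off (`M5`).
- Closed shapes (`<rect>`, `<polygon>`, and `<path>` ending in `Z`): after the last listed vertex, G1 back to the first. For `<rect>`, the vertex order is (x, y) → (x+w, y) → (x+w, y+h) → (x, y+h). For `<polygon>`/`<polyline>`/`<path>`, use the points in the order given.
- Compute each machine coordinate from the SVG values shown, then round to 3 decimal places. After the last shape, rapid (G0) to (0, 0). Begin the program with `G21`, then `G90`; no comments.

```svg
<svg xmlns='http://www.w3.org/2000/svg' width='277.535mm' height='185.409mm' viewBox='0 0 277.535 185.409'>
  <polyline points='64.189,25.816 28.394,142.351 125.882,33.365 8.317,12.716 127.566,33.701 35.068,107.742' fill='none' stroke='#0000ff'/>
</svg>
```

Since the viewBox matches the mm dimensions, user units are millimetres directly. The only transform is the Y-flip y_m = 185.409 − y_svg.

Shape 1 is a open polyline drawn with `<polyline>`. Its stroke #0000ff means score at S471, F1745. After flipping Y the toolpath is (64.189,159.593) → (28.394,43.058) → (125.882,152.044) → (8.317,172.693) → (127.566,151.708) → (35.068,77.667).

G21
G90
G0 X64.189 Y159.593
M3 S471
G1 X28.394 Y43.058 F1745
G1 X125.882 Y152.044
G1 X8.317 Y172.693
G1 X127.566 Y151.708
G1 X35.068 Y77.667
M5
G0 X0.000 Y0.000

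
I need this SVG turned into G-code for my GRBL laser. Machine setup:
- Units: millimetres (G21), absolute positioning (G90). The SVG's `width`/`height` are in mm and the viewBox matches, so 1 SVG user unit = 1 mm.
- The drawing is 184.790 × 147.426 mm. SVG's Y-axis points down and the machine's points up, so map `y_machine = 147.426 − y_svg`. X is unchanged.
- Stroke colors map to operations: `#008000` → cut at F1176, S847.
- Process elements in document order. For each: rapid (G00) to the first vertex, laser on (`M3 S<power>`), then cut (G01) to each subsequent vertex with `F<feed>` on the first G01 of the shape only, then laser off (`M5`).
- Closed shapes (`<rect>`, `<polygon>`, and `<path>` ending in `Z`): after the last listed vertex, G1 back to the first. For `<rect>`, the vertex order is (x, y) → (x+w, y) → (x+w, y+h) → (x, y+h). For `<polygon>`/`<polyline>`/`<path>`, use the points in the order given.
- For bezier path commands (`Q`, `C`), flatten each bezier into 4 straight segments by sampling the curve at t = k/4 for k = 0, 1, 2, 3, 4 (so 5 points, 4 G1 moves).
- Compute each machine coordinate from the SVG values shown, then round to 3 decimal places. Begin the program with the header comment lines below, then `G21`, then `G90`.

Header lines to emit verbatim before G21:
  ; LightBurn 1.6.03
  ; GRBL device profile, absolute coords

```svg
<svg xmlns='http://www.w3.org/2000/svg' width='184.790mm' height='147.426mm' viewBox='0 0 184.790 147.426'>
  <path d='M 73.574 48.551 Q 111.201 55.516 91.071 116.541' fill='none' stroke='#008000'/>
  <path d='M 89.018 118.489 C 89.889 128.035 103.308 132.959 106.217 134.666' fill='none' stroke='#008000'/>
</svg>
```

; LightBurn 1.6.03
; GRBL device profile, absolute coords
G21
G90
G00 X73.574 Y98.875
M3 S847
G01 X88.778 Y92.014 F1176
G01 X96.762 Y78.395
G01 X97.526 Y58.019
G01 X91.071 Y30.885
M5
G00 X89.018 Y28.937
M3 S847
G01 X91.664 Y22.622 F1176
G01 X96.853 Y17.909
G01 X102.425 Y14.665
G01 X106.217 Y12.760
M5

1 u = 1 mm; y_m = 147.426 − y.

[1] `<path>` quadratic bezier, #008000→cut S847 F1176: (73.574,98.875) → (88.778,92.014) → (96.762,78.395) → (97.526,58.019) → (91.071,30.885)

[2] `<path>` cubic bezier, #008000→cut S847 F1176: (89.018,28.937) → (91.664,22.622) → (96.853,17.909) → (102.425,14.665) → (106.217,12.760)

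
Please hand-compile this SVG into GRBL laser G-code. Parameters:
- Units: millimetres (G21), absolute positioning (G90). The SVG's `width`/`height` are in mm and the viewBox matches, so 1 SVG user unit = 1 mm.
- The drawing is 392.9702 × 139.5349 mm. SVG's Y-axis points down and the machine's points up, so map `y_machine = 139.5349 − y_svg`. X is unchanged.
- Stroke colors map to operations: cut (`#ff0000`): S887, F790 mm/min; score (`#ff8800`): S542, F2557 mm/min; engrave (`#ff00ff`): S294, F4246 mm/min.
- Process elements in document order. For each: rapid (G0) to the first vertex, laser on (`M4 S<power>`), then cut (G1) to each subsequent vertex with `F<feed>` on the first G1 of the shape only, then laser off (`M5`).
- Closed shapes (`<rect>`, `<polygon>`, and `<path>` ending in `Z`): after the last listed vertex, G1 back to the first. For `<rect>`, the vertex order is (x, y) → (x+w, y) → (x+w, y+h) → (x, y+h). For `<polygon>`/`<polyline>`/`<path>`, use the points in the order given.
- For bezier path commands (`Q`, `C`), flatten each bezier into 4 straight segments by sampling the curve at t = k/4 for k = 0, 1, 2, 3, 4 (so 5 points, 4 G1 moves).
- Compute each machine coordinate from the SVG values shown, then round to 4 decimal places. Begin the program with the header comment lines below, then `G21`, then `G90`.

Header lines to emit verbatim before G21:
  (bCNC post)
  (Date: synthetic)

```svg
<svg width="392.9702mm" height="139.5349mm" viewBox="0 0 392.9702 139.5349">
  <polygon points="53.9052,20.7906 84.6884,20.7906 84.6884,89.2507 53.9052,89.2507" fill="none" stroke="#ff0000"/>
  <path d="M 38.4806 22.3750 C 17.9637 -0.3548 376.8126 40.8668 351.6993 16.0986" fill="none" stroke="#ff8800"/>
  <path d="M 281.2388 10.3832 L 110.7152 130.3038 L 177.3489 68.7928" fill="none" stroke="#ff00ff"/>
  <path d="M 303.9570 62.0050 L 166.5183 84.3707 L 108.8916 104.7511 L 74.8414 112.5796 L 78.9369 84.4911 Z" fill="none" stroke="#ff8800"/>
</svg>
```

(bCNC post)
(Date: synthetic)
G21
G90
G0 X53.9052 Y118.7443
M4 S887
G1 X84.6884 Y118.7443 F790
G1 X84.6884 Y50.2842
G1 X53.9052 Y50.2842
G1 X53.9052 Y118.7443
M5
G0 X38.4806 Y117.1599
M4 S542
G1 X82.2970 Y124.2467 F2557
G1 X196.8136 Y119.5337
G1 X310.4684 Y115.2029
G1 X351.6993 Y123.4363
M5
G0 X281.2388 Y129.1517
M4 S294
G1 X110.7152 Y9.2311 F4246
G1 X177.3489 Y70.7421
M5
G0 X303.9570 Y77.5299
M4 S542
G1 X166.5183 Y55.1642 F2557
G1 X108.8916 Y34.7838
G1 X74.8414 Y26.9553
G1 X78.9369 Y55.0438
G1 X303.9570 Y77.5299
M5

viewBox `0 0 392.9702 139.5349` with mm width/height → 1 unit = 1 mm. Flip: y_m = 139.5349 − y_svg.

**Shape 1** — `<polygon>` rectangle, stroke `#ff0000` → cut (S887, F790). Machine vertices: (53.9052,118.7443) → (84.6884,118.7443) → (84.6884,50.2842) → (53.9052,50.2842) → (53.9052,118.7443). Closed: final G1 returns to the first vertex.

**Shape 2** — `<path>` cubic bezier, stroke `#ff8800` → score (S542, F2557). Control points (SVG): P0=(38.4806,22.3750), P1=(17.9637,-0.3548), P2=(376.8126,40.8668), P3=(351.6993,16.0986); sampled at t=k/4. Machine vertices: (38.4806,117.1599) → (82.2970,124.2467) → (196.8136,119.5337) → (310.4684,115.2029) → (351.6993,123.4363). Open path.

**Shape 3** — `<path>` open polyline, stroke `#ff00ff` → engrave (S294, F4246). Machine vertices: (281.2388,129.1517) → (110.7152,9.2311) → (177.3489,70.7421). Open path.

**Shape 4** — `<path>` closed polygon, stroke `#ff8800` → score (S542, F2557). Machine vertices: (303.9570,77.5299) → (166.5183,55.1642) → (108.8916,34.7838) → (74.8414,26.9553) → (78.9369,55.0438) → (303.9570,77.5299). Closed: final G1 returns to the first vertex.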